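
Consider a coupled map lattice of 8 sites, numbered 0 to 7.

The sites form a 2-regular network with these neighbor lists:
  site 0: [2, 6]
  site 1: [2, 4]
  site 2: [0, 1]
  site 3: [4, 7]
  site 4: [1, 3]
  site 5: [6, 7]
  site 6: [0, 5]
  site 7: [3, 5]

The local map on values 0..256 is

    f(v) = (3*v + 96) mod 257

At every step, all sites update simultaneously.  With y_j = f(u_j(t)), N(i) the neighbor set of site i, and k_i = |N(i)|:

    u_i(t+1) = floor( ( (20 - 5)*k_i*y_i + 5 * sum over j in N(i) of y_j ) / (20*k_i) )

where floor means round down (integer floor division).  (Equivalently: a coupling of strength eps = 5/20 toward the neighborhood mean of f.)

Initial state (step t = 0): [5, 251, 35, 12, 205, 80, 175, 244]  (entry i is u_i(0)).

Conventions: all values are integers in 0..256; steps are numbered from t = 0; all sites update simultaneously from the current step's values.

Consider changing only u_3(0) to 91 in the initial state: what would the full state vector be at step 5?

Simulating step by step:
t=0: [5, 251, 35, 91, 205, 80, 175, 244]
t=1: [121, 108, 174, 115, 171, 79, 104, 66]
t=2: [183, 147, 123, 154, 114, 80, 148, 60]
t=3: [127, 65, 175, 58, 144, 64, 45, 29]
t=4: [207, 40, 112, 34, 16, 75, 204, 142]
t=5: [198, 201, 183, 167, 159, 73, 178, 38]

Answer: [198, 201, 183, 167, 159, 73, 178, 38]
Key observation: This trace re-runs the system from the modified initial state.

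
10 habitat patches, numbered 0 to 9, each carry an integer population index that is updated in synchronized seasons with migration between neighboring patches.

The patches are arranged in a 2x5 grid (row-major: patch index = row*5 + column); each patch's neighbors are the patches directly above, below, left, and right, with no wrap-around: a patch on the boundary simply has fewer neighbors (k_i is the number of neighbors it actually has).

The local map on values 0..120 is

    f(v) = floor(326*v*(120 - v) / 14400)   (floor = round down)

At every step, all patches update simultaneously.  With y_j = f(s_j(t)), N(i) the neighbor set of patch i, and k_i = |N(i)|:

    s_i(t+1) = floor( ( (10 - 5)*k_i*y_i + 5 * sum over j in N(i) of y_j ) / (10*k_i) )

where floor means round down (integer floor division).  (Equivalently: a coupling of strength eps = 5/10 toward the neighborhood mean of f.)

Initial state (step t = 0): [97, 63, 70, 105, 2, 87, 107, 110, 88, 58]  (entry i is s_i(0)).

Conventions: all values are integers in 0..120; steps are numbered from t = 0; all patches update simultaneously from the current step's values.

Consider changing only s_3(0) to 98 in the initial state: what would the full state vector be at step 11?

Answer: [74, 74, 74, 75, 75, 74, 74, 75, 75, 75]
Key observation: This trace re-runs the system from the modified initial state.

Derivation:
t=0: [97, 63, 70, 98, 2, 87, 107, 110, 88, 58]
t=1: [61, 67, 65, 48, 34, 52, 43, 40, 57, 57]
t=2: [80, 79, 78, 76, 72, 78, 75, 75, 79, 77]
t=3: [72, 73, 74, 75, 76, 74, 75, 75, 74, 74]
t=4: [77, 77, 76, 76, 75, 77, 76, 76, 76, 76]
t=5: [74, 74, 74, 75, 75, 74, 74, 75, 75, 75]
t=6: [77, 77, 76, 76, 76, 77, 76, 76, 76, 76]
t=7: [74, 74, 74, 75, 75, 74, 74, 75, 75, 75]
t=8: [77, 77, 76, 76, 76, 77, 76, 76, 76, 76]
t=9: [74, 74, 74, 75, 75, 74, 74, 75, 75, 75]
t=10: [77, 77, 76, 76, 76, 77, 76, 76, 76, 76]
t=11: [74, 74, 74, 75, 75, 74, 74, 75, 75, 75]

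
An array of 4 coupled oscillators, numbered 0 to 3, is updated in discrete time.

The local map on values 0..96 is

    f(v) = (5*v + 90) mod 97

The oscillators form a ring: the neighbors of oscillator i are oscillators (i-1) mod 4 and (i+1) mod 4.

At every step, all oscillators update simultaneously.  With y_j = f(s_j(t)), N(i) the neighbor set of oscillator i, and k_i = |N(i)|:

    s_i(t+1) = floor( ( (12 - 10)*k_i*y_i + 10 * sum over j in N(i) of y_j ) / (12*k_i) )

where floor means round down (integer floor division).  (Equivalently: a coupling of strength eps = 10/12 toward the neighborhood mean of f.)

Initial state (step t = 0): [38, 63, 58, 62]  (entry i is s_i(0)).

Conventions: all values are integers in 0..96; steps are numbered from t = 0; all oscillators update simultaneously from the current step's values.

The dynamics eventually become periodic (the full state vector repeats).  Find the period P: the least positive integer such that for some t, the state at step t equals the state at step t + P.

Answer: 11
Key observation: The state at step 41, [16, 60, 16, 60], reappears at step 52 — and no state repeats earlier — so the cycle the system enters has period 11.

Derivation:
t=0: [38, 63, 58, 62]
t=1: [26, 75, 26, 74]
t=2: [66, 34, 66, 33]
t=3: [58, 37, 58, 36]
t=4: [80, 87, 80, 86]
t=5: [32, 10, 32, 10]
t=6: [45, 53, 45, 53]
t=7: [57, 30, 57, 30]
t=8: [52, 77, 52, 77]
t=9: [82, 63, 82, 63]
t=10: [16, 15, 16, 15]
t=11: [68, 72, 68, 72]
t=12: [58, 45, 58, 45]
t=13: [34, 78, 34, 78]
t=14: [87, 70, 87, 70]
t=15: [50, 42, 50, 42]
t=16: [15, 42, 15, 42]
t=17: [18, 58, 18, 58]
t=18: [88, 84, 88, 84]
t=19: [28, 41, 28, 41]
t=20: [9, 30, 9, 30]
t=21: [44, 39, 44, 39]
t=22: [79, 31, 79, 31]
t=23: [42, 8, 42, 8]
t=24: [29, 13, 29, 13]
t=25: [55, 43, 55, 43]
t=26: [24, 64, 24, 64]
t=27: [21, 17, 21, 17]
t=28: [65, 13, 65, 13]
t=29: [52, 32, 52, 32]
t=30: [56, 58, 56, 58]
t=31: [87, 80, 87, 80]
t=32: [10, 34, 10, 34]
t=33: [62, 46, 62, 46]
t=34: [26, 14, 26, 14]
t=35: [56, 32, 56, 32]
t=36: [59, 75, 59, 75]
t=37: [79, 91, 79, 91]
t=38: [50, 10, 50, 10]
t=39: [44, 48, 44, 48]
t=40: [35, 22, 35, 22]
t=41: [16, 60, 16, 60]
t=42: [13, 61, 13, 61]
t=43: [15, 49, 15, 49]
t=44: [48, 64, 48, 64]
t=45: [24, 36, 24, 36]
t=46: [66, 26, 66, 26]
t=47: [27, 31, 27, 31]
t=48: [47, 34, 47, 34]
t=49: [60, 39, 60, 39]
t=50: [76, 16, 76, 16]
t=51: [74, 80, 74, 80]
t=52: [16, 60, 16, 60]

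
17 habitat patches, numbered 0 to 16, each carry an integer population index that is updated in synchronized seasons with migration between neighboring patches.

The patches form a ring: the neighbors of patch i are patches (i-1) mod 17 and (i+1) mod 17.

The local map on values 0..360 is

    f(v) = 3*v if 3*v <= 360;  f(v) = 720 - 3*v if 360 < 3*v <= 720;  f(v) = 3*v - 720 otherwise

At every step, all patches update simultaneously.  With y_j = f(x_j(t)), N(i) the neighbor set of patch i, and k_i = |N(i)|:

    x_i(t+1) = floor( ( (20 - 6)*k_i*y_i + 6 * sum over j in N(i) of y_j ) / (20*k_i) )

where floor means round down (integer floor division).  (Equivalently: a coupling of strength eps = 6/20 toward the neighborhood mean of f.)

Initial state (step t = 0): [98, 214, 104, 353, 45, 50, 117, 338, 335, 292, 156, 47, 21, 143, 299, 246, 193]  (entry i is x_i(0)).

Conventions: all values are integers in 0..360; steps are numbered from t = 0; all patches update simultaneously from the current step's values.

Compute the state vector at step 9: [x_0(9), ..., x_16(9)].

Simulating step by step:
t=0: [98, 214, 104, 353, 45, 50, 117, 338, 335, 292, 156, 47, 21, 143, 299, 246, 193]
t=1: [238, 145, 280, 304, 167, 177, 312, 301, 267, 189, 220, 145, 108, 239, 170, 60, 145]
t=2: [89, 218, 155, 185, 210, 197, 207, 172, 107, 128, 107, 257, 270, 82, 174, 200, 227]
t=3: [202, 124, 213, 167, 107, 118, 119, 205, 305, 331, 282, 97, 107, 215, 193, 119, 85]
t=4: [170, 272, 141, 213, 310, 349, 318, 156, 193, 239, 172, 270, 279, 121, 163, 309, 249]
t=5: [165, 143, 234, 132, 208, 295, 250, 232, 136, 53, 156, 111, 148, 302, 246, 183, 81]
t=6: [237, 240, 104, 243, 140, 134, 49, 68, 245, 195, 250, 312, 271, 174, 66, 158, 229]
t=7: [11, 48, 219, 98, 259, 289, 181, 167, 61, 101, 73, 169, 127, 182, 205, 206, 61]
t=8: [72, 115, 109, 223, 106, 138, 178, 207, 206, 272, 230, 232, 295, 188, 114, 114, 148]
t=9: [244, 322, 288, 132, 276, 289, 190, 112, 100, 87, 39, 46, 142, 185, 314, 332, 276]

Answer: [244, 322, 288, 132, 276, 289, 190, 112, 100, 87, 39, 46, 142, 185, 314, 332, 276]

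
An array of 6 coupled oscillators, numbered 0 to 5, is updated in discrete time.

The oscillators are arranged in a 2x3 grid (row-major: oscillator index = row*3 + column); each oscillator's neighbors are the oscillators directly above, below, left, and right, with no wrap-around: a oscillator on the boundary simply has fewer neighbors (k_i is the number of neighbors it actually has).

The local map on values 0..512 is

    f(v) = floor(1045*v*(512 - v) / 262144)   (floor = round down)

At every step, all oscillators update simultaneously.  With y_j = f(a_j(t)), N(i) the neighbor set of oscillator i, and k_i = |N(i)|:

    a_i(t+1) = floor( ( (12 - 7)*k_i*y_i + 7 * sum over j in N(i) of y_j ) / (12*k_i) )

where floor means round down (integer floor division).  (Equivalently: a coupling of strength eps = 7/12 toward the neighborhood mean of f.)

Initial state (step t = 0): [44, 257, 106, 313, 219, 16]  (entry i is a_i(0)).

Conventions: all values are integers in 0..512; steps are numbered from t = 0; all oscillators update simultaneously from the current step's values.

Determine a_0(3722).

Simulating step by step:
t=0: [44, 257, 106, 313, 219, 16]
t=1: [182, 207, 156, 201, 211, 137]
t=2: [245, 243, 224, 247, 242, 223]
t=3: [260, 259, 257, 260, 259, 257]
t=4: [261, 261, 261, 261, 261, 261]
t=5: [261, 261, 261, 261, 261, 261]

Answer: a_0(3722) = 261
Key observation: The state at step 4, [261, 261, 261, 261, 261, 261], reappears at step 5: the system is in a cycle of period 1 from step 4 on.  Therefore the state at step 3722 equals the state at step 4 + ((3722 - 4) mod 1) = 4, which is [261, 261, 261, 261, 261, 261].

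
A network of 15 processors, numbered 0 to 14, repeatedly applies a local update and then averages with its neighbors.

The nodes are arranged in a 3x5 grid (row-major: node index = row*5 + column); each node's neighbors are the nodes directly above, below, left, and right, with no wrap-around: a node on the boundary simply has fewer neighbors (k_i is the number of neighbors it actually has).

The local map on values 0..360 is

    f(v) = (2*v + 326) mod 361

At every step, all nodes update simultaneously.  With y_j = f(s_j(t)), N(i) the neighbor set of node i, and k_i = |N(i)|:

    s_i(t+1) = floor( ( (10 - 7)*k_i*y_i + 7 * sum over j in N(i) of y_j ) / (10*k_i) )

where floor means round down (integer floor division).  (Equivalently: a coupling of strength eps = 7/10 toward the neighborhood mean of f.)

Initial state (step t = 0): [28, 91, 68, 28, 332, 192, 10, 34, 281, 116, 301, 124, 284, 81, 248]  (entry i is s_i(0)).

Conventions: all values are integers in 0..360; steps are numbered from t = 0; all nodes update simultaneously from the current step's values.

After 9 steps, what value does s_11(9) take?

Answer: s_11(9) = 270

Derivation:
t=0: [28, 91, 68, 28, 332, 192, 10, 34, 281, 116, 301, 124, 284, 81, 248]
t=1: [179, 153, 77, 131, 156, 238, 233, 147, 115, 183, 258, 232, 138, 140, 143]
t=2: [219, 200, 212, 206, 278, 143, 139, 187, 244, 268, 87, 120, 205, 233, 276]
t=3: [101, 74, 92, 70, 102, 174, 212, 167, 126, 137, 201, 153, 147, 82, 120]
t=4: [199, 114, 165, 156, 171, 140, 182, 203, 200, 209, 206, 149, 240, 197, 190]
t=5: [153, 203, 200, 224, 196, 154, 223, 127, 118, 159, 182, 179, 172, 208, 236]
t=6: [180, 78, 66, 146, 224, 233, 159, 164, 160, 232, 307, 257, 223, 142, 128]
t=7: [164, 200, 185, 178, 129, 213, 190, 213, 237, 150, 131, 163, 169, 204, 177]
t=8: [99, 228, 183, 244, 272, 210, 165, 194, 133, 224, 180, 291, 168, 166, 192]
t=9: [78, 202, 217, 193, 94, 189, 197, 308, 208, 185, 171, 270, 285, 294, 226]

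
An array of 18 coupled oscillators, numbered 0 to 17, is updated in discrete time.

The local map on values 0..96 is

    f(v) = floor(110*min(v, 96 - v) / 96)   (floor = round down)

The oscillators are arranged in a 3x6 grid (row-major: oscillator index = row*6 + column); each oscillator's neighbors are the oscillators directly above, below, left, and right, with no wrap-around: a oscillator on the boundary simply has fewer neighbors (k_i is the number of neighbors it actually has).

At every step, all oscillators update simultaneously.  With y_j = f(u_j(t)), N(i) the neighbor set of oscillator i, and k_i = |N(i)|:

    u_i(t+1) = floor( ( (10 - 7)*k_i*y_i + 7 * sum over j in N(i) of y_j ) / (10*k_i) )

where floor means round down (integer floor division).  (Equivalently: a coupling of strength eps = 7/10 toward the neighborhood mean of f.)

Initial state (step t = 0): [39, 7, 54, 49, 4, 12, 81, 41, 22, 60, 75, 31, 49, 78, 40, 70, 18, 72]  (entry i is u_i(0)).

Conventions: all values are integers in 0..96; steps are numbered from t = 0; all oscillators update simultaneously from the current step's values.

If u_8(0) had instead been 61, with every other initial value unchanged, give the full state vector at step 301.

Simulating step by step:
t=0: [39, 7, 54, 49, 4, 12, 81, 41, 61, 60, 75, 31, 49, 78, 40, 70, 18, 72]
t=1: [21, 34, 37, 37, 22, 17, 38, 28, 43, 37, 24, 25, 28, 39, 34, 33, 24, 27]
t=2: [35, 34, 42, 38, 28, 24, 33, 40, 41, 39, 29, 26, 40, 37, 41, 36, 30, 28]
t=3: [38, 42, 44, 41, 33, 29, 41, 42, 45, 41, 34, 30, 41, 44, 43, 41, 34, 31]
t=4: [45, 47, 48, 44, 38, 34, 45, 48, 49, 45, 38, 34, 47, 48, 49, 44, 39, 35]
t=5: [51, 53, 52, 49, 43, 39, 52, 53, 53, 49, 43, 39, 53, 54, 52, 49, 44, 40]
t=6: [49, 49, 50, 51, 48, 45, 49, 49, 50, 51, 49, 45, 49, 48, 50, 51, 49, 46]
t=7: [53, 52, 52, 52, 52, 52, 53, 53, 52, 51, 52, 51, 53, 53, 52, 51, 52, 52]
t=8: [49, 49, 50, 50, 50, 50, 49, 49, 50, 50, 50, 50, 49, 49, 50, 50, 50, 50]
t=9: [53, 52, 52, 52, 52, 52, 53, 52, 52, 52, 52, 52, 53, 52, 52, 52, 52, 52]
t=10: [49, 49, 50, 50, 50, 50, 49, 49, 50, 50, 50, 50, 49, 49, 50, 50, 50, 50]

Answer: [53, 52, 52, 52, 52, 52, 53, 52, 52, 52, 52, 52, 53, 52, 52, 52, 52, 52]
Key observation: The state at step 8, [49, 49, 50, 50, 50, 50, 49, 49, 50, 50, 50, 50, 49, 49, 50, 50, 50, 50], reappears at step 10: the system is in a cycle of period 2 from step 8 on.  Therefore the state at step 301 equals the state at step 8 + ((301 - 8) mod 2) = 9, which is [53, 52, 52, 52, 52, 52, 53, 52, 52, 52, 52, 52, 53, 52, 52, 52, 52, 52].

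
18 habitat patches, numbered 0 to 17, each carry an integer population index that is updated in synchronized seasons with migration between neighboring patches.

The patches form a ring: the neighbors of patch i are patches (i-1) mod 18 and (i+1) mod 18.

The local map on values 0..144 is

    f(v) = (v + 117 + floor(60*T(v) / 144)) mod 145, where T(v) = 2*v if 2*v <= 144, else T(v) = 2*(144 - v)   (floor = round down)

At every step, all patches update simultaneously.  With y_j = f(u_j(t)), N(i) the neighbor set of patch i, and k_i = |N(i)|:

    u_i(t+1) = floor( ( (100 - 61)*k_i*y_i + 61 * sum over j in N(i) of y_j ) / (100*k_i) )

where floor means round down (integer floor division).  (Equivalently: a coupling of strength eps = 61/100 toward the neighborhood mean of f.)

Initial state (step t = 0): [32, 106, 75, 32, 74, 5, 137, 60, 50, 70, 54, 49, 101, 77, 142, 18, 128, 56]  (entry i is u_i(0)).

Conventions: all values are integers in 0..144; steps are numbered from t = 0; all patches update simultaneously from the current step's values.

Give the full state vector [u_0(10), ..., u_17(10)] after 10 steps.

Answer: [110, 110, 110, 110, 110, 110, 110, 110, 110, 110, 110, 110, 110, 110, 110, 110, 110, 110]

Derivation:
t=0: [32, 106, 75, 32, 74, 5, 137, 60, 50, 70, 54, 49, 101, 77, 142, 18, 128, 56]
t=1: [67, 83, 82, 75, 88, 115, 107, 85, 80, 79, 76, 78, 92, 108, 78, 71, 68, 72]
t=2: [100, 101, 104, 104, 106, 108, 108, 106, 105, 104, 104, 105, 107, 107, 105, 101, 100, 98]
t=3: [108, 108, 108, 109, 109, 109, 109, 109, 109, 109, 109, 109, 109, 109, 108, 108, 108, 108]
t=4: [110, 110, 110, 110, 110, 110, 110, 110, 110, 110, 110, 110, 110, 110, 110, 110, 110, 110]
t=5: [110, 110, 110, 110, 110, 110, 110, 110, 110, 110, 110, 110, 110, 110, 110, 110, 110, 110]
t=6: [110, 110, 110, 110, 110, 110, 110, 110, 110, 110, 110, 110, 110, 110, 110, 110, 110, 110]
t=7: [110, 110, 110, 110, 110, 110, 110, 110, 110, 110, 110, 110, 110, 110, 110, 110, 110, 110]
t=8: [110, 110, 110, 110, 110, 110, 110, 110, 110, 110, 110, 110, 110, 110, 110, 110, 110, 110]
t=9: [110, 110, 110, 110, 110, 110, 110, 110, 110, 110, 110, 110, 110, 110, 110, 110, 110, 110]
t=10: [110, 110, 110, 110, 110, 110, 110, 110, 110, 110, 110, 110, 110, 110, 110, 110, 110, 110]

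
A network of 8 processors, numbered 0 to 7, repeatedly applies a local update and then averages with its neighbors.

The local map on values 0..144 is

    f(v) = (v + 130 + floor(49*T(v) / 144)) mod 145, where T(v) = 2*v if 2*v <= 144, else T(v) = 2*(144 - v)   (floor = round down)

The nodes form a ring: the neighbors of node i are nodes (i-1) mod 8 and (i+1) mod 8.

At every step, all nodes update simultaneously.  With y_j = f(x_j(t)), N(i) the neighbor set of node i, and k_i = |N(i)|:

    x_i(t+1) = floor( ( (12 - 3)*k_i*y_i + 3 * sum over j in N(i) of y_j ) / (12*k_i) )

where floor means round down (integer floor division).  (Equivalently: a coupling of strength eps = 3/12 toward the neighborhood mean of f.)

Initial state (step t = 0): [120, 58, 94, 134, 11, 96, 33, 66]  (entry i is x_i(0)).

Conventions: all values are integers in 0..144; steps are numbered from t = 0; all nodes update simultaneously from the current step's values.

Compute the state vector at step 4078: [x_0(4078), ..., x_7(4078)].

Answer: [121, 121, 121, 121, 121, 121, 121, 121]
Key observation: The state at step 7, [121, 121, 121, 121, 121, 121, 121, 121], reappears at step 8: the system is in a cycle of period 1 from step 7 on.  Therefore the state at step 4078 equals the state at step 7 + ((4078 - 7) mod 1) = 7, which is [121, 121, 121, 121, 121, 121, 121, 121].

Derivation:
t=0: [120, 58, 94, 134, 11, 96, 33, 66]
t=1: [112, 90, 110, 108, 32, 90, 56, 91]
t=2: [116, 112, 117, 107, 57, 97, 87, 108]
t=3: [119, 118, 119, 112, 88, 108, 111, 116]
t=4: [120, 120, 120, 117, 112, 116, 118, 119]
t=5: [121, 121, 120, 119, 118, 119, 120, 120]
t=6: [121, 121, 121, 120, 120, 120, 121, 121]
t=7: [121, 121, 121, 121, 121, 121, 121, 121]
t=8: [121, 121, 121, 121, 121, 121, 121, 121]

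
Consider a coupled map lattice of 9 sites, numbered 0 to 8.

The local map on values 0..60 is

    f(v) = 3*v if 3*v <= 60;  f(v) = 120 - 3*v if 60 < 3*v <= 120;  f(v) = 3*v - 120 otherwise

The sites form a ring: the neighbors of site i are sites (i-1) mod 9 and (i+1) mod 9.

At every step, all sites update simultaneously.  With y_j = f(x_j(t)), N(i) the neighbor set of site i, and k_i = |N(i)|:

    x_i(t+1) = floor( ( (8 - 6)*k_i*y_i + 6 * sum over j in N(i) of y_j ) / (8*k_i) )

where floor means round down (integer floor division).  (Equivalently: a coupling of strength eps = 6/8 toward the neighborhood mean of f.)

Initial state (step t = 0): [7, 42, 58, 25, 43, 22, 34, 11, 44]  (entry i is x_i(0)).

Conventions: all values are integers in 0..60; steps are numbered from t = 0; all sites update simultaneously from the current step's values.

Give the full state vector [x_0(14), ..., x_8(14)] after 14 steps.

Answer: [15, 18, 24, 37, 35, 37, 45, 37, 30]

Derivation:
t=0: [7, 42, 58, 25, 43, 22, 34, 11, 44]
t=1: [12, 29, 32, 34, 39, 23, 37, 19, 23]
t=2: [40, 30, 25, 14, 26, 17, 42, 36, 47]
t=3: [19, 24, 38, 43, 45, 30, 25, 13, 9]
t=4: [42, 35, 22, 10, 18, 30, 37, 36, 42]
t=5: [9, 26, 30, 48, 36, 31, 18, 8, 8]
t=6: [31, 31, 32, 21, 22, 31, 32, 35, 25]
t=7: [33, 25, 37, 43, 45, 36, 21, 29, 27]
t=8: [36, 22, 22, 11, 11, 30, 31, 44, 30]
t=9: [34, 38, 46, 40, 31, 30, 22, 24, 16]
t=10: [24, 15, 6, 16, 18, 37, 42, 50, 36]
t=11: [33, 36, 39, 39, 34, 24, 16, 14, 32]
t=12: [18, 12, 6, 8, 23, 36, 45, 37, 29]
t=13: [39, 36, 27, 31, 26, 27, 11, 20, 31]
t=14: [15, 18, 24, 37, 35, 37, 45, 37, 30]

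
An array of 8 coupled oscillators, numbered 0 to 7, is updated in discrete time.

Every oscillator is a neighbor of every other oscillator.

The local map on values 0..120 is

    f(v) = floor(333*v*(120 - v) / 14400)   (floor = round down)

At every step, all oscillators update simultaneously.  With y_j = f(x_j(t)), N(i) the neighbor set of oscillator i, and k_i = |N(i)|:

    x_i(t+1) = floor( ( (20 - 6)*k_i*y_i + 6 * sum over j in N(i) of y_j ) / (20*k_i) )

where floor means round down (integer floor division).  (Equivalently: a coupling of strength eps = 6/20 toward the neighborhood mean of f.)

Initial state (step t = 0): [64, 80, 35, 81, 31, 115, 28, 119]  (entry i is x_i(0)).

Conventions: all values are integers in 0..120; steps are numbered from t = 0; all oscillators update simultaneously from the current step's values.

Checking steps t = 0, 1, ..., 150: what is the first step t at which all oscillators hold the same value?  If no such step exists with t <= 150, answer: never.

Simulating step by step:
t=0: [64, 80, 35, 81, 31, 115, 28, 119]  (not all equal)
t=1: [72, 67, 63, 66, 60, 27, 57, 19]  (not all equal)
t=2: [77, 79, 80, 79, 80, 63, 80, 54]  (not all equal)
t=3: [76, 74, 74, 74, 74, 80, 74, 80]  (not all equal)
t=4: [76, 77, 77, 77, 77, 74, 77, 74]  (not all equal)
t=5: [76, 76, 76, 76, 76, 77, 76, 77]  (not all equal)
t=6: [76, 76, 76, 76, 76, 76, 76, 76]  (all equal)

Answer: 6
Key observation: Synchronization is absorbing here: once all oscillators are equal they stay equal, and step 6 is the first all-equal step.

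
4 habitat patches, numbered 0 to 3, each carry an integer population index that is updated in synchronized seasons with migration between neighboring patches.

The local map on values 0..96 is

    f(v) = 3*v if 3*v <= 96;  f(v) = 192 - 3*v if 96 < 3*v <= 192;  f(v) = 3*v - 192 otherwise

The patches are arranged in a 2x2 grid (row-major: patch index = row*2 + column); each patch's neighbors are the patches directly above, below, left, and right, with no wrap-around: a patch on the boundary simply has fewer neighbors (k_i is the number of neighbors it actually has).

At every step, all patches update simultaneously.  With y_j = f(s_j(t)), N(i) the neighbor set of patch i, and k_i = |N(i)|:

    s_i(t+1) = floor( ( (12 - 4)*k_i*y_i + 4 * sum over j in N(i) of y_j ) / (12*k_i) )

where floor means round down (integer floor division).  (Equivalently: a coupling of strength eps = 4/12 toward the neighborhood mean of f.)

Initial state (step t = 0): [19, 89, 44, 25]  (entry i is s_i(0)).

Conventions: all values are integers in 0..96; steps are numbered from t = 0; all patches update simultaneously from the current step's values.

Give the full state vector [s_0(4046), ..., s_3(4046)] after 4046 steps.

Answer: [48, 48, 48, 48]
Key observation: The state at step 12, [48, 48, 48, 48], reappears at step 13: the system is in a cycle of period 1 from step 12 on.  Therefore the state at step 4046 equals the state at step 12 + ((4046 - 12) mod 1) = 12, which is [48, 48, 48, 48].

Derivation:
t=0: [19, 89, 44, 25]
t=1: [60, 72, 62, 72]
t=2: [13, 22, 10, 21]
t=3: [42, 61, 37, 58]
t=4: [59, 20, 68, 27]
t=5: [22, 56, 24, 66]
t=6: [60, 28, 60, 20]
t=7: [24, 68, 20, 56]
t=8: [60, 24, 56, 28]
t=9: [24, 64, 32, 72]
t=10: [64, 16, 80, 32]
t=11: [16, 48, 48, 80]
t=12: [48, 48, 48, 48]
t=13: [48, 48, 48, 48]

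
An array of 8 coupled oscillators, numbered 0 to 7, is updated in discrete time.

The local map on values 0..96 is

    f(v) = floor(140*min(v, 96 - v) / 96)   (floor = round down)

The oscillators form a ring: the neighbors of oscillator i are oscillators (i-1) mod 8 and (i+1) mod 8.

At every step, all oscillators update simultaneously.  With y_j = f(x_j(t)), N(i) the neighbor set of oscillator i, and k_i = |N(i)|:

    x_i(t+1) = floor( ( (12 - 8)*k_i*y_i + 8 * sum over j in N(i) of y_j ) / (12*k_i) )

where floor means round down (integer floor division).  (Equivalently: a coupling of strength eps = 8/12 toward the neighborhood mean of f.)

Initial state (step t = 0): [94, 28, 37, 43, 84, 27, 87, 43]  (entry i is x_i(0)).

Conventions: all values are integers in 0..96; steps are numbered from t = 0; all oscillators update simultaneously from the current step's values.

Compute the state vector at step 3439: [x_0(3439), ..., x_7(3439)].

Simulating step by step:
t=0: [94, 28, 37, 43, 84, 27, 87, 43]
t=1: [34, 31, 51, 44, 39, 23, 38, 25]
t=2: [43, 53, 58, 61, 51, 48, 41, 46]
t=3: [63, 59, 56, 57, 62, 64, 65, 62]
t=4: [50, 53, 55, 54, 50, 46, 46, 47]
t=5: [65, 62, 60, 62, 65, 67, 67, 67]
t=6: [45, 48, 50, 48, 45, 43, 42, 43]
t=7: [65, 67, 69, 67, 65, 62, 61, 62]
t=8: [45, 42, 41, 42, 45, 48, 49, 48]
t=9: [65, 61, 60, 61, 65, 67, 69, 67]
t=10: [46, 49, 51, 49, 46, 42, 41, 42]
t=11: [65, 66, 67, 66, 65, 62, 60, 62]
t=12: [45, 43, 42, 43, 45, 48, 50, 48]
t=13: [65, 62, 61, 62, 65, 67, 69, 67]
t=14: [45, 48, 49, 48, 45, 42, 41, 42]
t=15: [65, 67, 69, 67, 65, 61, 60, 61]
t=16: [46, 42, 41, 42, 46, 49, 51, 49]
t=17: [65, 62, 60, 62, 65, 66, 67, 66]
t=18: [45, 48, 50, 48, 45, 43, 42, 43]

Answer: [65, 67, 69, 67, 65, 62, 61, 62]
Key observation: The state at step 6, [45, 48, 50, 48, 45, 43, 42, 43], reappears at step 18: the system is in a cycle of period 12 from step 6 on.  Therefore the state at step 3439 equals the state at step 6 + ((3439 - 6) mod 12) = 7, which is [65, 67, 69, 67, 65, 62, 61, 62].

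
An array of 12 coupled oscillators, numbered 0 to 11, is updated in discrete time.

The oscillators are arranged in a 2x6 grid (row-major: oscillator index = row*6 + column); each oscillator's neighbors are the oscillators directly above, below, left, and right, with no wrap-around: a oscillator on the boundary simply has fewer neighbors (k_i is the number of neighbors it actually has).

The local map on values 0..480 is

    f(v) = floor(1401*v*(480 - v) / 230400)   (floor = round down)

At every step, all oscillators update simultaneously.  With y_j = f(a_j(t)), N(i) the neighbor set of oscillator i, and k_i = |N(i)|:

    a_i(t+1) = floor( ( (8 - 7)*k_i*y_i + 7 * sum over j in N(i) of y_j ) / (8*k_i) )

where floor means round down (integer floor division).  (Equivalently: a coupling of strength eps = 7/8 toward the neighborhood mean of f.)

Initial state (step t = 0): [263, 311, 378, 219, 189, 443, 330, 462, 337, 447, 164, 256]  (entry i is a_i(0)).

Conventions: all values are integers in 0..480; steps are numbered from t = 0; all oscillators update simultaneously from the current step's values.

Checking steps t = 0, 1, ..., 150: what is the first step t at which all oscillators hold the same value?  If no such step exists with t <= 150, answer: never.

Answer: 26
Key observation: Synchronization is absorbing here: once all oscillators are equal they stay equal, and step 26 is the first all-equal step.

Derivation:
t=0: [263, 311, 378, 219, 189, 443, 330, 462, 337, 447, 164, 256]  (not all equal)
t=1: [314, 223, 308, 235, 263, 310, 211, 272, 145, 289, 264, 224]  (not all equal)
t=2: [342, 329, 329, 336, 339, 344, 331, 331, 328, 330, 343, 334]  (not all equal)
t=3: [298, 296, 299, 296, 287, 291, 293, 301, 300, 294, 294, 285]  (not all equal)
t=4: [331, 328, 329, 332, 332, 336, 328, 330, 329, 330, 334, 333]  (not all equal)
t=5: [302, 300, 301, 299, 296, 297, 299, 302, 300, 298, 298, 295]  (not all equal)
t=6: [328, 326, 328, 329, 329, 330, 326, 328, 327, 328, 330, 329]  (not all equal)
t=7: [304, 303, 303, 302, 300, 301, 303, 304, 303, 302, 302, 300]  (not all equal)
t=8: [325, 325, 326, 326, 326, 327, 325, 325, 325, 326, 327, 326]  (not all equal)
t=9: [306, 305, 305, 305, 304, 304, 306, 306, 305, 305, 304, 304]  (not all equal)
t=10: [323, 323, 324, 324, 324, 325, 323, 323, 323, 324, 324, 325]  (not all equal)
t=11: [308, 307, 307, 307, 306, 306, 308, 308, 307, 307, 306, 306]  (not all equal)
t=12: [322, 322, 322, 322, 322, 323, 322, 322, 322, 322, 322, 323]  (not all equal)
t=13: [309, 309, 309, 309, 308, 308, 309, 309, 309, 309, 308, 308]  (not all equal)
t=14: [321, 321, 321, 321, 321, 322, 321, 321, 321, 321, 321, 322]  (not all equal)
t=15: [310, 310, 310, 310, 309, 309, 310, 310, 310, 310, 309, 309]  (not all equal)
t=16: [320, 320, 320, 320, 320, 321, 320, 320, 320, 320, 320, 321]  (not all equal)
t=17: [311, 311, 311, 311, 310, 310, 311, 311, 311, 311, 310, 310]  (not all equal)
t=18: [319, 319, 319, 319, 319, 320, 319, 319, 319, 319, 319, 320]  (not all equal)
t=19: [312, 312, 312, 312, 311, 311, 312, 312, 312, 312, 311, 311]  (not all equal)
t=20: [318, 318, 318, 318, 318, 319, 318, 318, 318, 318, 318, 319]  (not all equal)
t=21: [313, 313, 313, 313, 312, 312, 313, 313, 313, 313, 312, 312]  (not all equal)
t=22: [317, 317, 317, 317, 317, 318, 317, 317, 317, 317, 317, 318]  (not all equal)
t=23: [314, 314, 314, 314, 313, 313, 314, 314, 314, 314, 313, 313]  (not all equal)
t=24: [316, 316, 316, 316, 316, 317, 316, 316, 316, 316, 316, 317]  (not all equal)
t=25: [315, 315, 315, 315, 314, 314, 315, 315, 315, 315, 314, 314]  (not all equal)
t=26: [316, 316, 316, 316, 316, 316, 316, 316, 316, 316, 316, 316]  (all equal)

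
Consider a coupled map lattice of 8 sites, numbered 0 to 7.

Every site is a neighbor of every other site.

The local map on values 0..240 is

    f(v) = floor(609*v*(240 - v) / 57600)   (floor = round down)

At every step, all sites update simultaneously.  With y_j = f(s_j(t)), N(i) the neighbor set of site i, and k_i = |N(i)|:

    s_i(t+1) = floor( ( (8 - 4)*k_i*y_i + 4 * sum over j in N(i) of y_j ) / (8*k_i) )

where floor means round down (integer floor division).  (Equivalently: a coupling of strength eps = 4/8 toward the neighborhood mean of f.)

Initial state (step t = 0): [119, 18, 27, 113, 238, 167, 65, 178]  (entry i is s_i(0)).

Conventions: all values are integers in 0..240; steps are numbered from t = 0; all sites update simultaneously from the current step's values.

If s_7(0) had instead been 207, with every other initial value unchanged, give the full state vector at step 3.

Answer: [147, 148, 148, 147, 149, 147, 147, 148]
Key observation: This trace re-runs the system from the modified initial state.

Derivation:
t=0: [119, 18, 27, 113, 238, 167, 65, 207]
t=1: [117, 70, 77, 116, 54, 107, 103, 83]
t=2: [143, 132, 135, 143, 124, 143, 142, 137]
t=3: [147, 148, 148, 147, 149, 147, 147, 148]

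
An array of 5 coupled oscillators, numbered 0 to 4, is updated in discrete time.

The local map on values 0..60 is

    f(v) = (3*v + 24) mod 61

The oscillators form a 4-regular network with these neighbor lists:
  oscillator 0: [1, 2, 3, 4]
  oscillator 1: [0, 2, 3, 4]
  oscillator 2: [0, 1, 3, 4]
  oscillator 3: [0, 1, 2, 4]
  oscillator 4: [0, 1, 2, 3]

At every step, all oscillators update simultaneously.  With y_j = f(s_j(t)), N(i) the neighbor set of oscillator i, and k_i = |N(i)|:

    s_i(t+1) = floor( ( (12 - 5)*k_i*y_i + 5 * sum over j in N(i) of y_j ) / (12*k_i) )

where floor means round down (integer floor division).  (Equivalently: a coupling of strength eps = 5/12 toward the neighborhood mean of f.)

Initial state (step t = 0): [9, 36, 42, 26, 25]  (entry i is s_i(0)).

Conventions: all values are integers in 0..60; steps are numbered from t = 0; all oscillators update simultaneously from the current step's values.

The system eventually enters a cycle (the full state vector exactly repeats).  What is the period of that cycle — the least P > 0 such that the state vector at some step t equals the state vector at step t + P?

Answer: 3
Key observation: The state at step 38, [41, 35, 35, 35, 35], reappears at step 41 — and no state repeats earlier — so the cycle the system enters has period 3.

Derivation:
t=0: [9, 36, 42, 26, 25]
t=1: [41, 22, 30, 37, 35]
t=2: [25, 27, 38, 19, 16]
t=3: [31, 34, 21, 23, 18]
t=4: [40, 15, 26, 29, 22]
t=5: [26, 19, 35, 39, 29]
t=6: [33, 23, 17, 23, 38]
t=7: [10, 25, 16, 25, 17]
t=8: [42, 34, 21, 34, 22]
t=9: [22, 11, 21, 11, 23]
t=10: [34, 48, 33, 48, 36]
t=11: [13, 33, 11, 33, 15]
t=12: [8, 7, 34, 7, 11]
t=13: [43, 42, 22, 42, 48]
t=14: [31, 30, 30, 30, 38]
t=15: [50, 49, 49, 49, 31]
t=16: [51, 50, 50, 50, 53]
t=17: [48, 46, 46, 46, 21]
t=18: [42, 39, 39, 39, 32]
t=19: [28, 24, 24, 24, 43]
t=20: [41, 35, 35, 35, 33]
t=21: [16, 8, 8, 8, 5]
t=22: [25, 43, 43, 43, 38]
t=23: [33, 30, 30, 30, 22]
t=24: [20, 45, 45, 45, 33]
t=25: [25, 31, 31, 31, 14]
t=26: [40, 48, 48, 48, 24]
t=27: [30, 42, 42, 42, 37]
t=28: [41, 29, 29, 29, 21]
t=29: [32, 44, 44, 44, 33]
t=30: [45, 33, 33, 33, 17]
t=31: [23, 6, 6, 6, 12]
t=32: [38, 42, 42, 42, 51]
t=33: [23, 29, 29, 29, 42]
t=34: [37, 45, 45, 45, 35]
t=35: [19, 31, 31, 31, 17]
t=36: [30, 47, 47, 47, 27]
t=37: [48, 44, 44, 44, 44]
t=38: [41, 35, 35, 35, 35]
t=39: [17, 8, 8, 8, 8]
t=40: [28, 44, 44, 44, 44]
t=41: [41, 35, 35, 35, 35]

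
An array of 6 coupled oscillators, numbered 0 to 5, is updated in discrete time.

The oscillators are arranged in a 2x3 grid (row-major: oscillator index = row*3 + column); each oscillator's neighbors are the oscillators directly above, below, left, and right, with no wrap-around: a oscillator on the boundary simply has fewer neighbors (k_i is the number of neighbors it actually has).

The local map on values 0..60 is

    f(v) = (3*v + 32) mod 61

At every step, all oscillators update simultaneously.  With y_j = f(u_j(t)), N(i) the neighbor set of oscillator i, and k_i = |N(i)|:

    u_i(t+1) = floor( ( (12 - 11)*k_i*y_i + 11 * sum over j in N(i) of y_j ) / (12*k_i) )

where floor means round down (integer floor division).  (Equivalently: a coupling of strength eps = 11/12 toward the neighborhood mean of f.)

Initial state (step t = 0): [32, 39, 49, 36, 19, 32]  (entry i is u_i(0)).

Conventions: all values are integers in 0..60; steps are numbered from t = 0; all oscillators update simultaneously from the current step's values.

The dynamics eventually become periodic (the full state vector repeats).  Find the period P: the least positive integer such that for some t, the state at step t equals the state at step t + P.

Answer: 8
Key observation: The state at step 51, [35, 25, 35, 25, 35, 25], reappears at step 59 — and no state repeats earlier — so the cycle the system enters has period 8.

Derivation:
t=0: [32, 39, 49, 36, 19, 32]
t=1: [21, 30, 19, 17, 17, 39]
t=2: [12, 25, 14, 27, 16, 25]
t=3: [45, 15, 43, 16, 45, 18]
t=4: [19, 40, 22, 42, 22, 40]
t=5: [32, 33, 30, 32, 32, 36]
t=6: [7, 4, 12, 6, 10, 4]
t=7: [47, 22, 40, 28, 42, 7]
t=8: [46, 38, 43, 44, 47, 34]
t=9: [34, 44, 19, 48, 28, 42]
t=10: [45, 32, 38, 35, 44, 41]
t=11: [13, 34, 19, 41, 20, 33]
t=12: [21, 22, 11, 21, 19, 27]
t=13: [35, 23, 41, 31, 39, 19]
t=14: [20, 26, 33, 19, 23, 29]
t=15: [37, 28, 49, 34, 44, 27]
t=16: [32, 41, 53, 29, 39, 49]
t=17: [42, 15, 41, 19, 47, 20]
t=18: [23, 38, 24, 42, 27, 41]
t=19: [30, 43, 29, 45, 32, 46]
t=20: [38, 22, 44, 6, 40, 33]
t=21: [41, 32, 24, 28, 31, 33]
t=22: [30, 24, 10, 21, 21, 21]
t=23: [35, 14, 35, 18, 36, 18]
t=24: [18, 15, 18, 17, 20, 17]
t=25: [19, 26, 19, 27, 20, 27]
t=26: [48, 30, 48, 31, 49, 31]
t=27: [5, 50, 5, 51, 6, 51]
t=28: [32, 49, 32, 44, 23, 44]
t=29: [45, 20, 45, 24, 46, 24]
t=30: [37, 44, 37, 46, 39, 46]
t=31: [43, 24, 43, 26, 44, 26]
t=32: [45, 40, 45, 41, 46, 41]
t=33: [32, 44, 32, 45, 33, 45]
t=34: [40, 9, 40, 10, 41, 10]
t=35: [30, 33, 30, 28, 21, 28]
t=36: [29, 11, 29, 20, 39, 20]
t=37: [20, 44, 20, 41, 22, 41]
t=38: [36, 33, 36, 33, 36, 33]
t=39: [9, 17, 9, 17, 9, 17]
t=40: [25, 55, 25, 55, 25, 55]
t=41: [16, 43, 16, 43, 16, 43]
t=42: [37, 20, 37, 20, 37, 20]
t=43: [30, 21, 30, 21, 30, 21]
t=44: [31, 2, 31, 2, 31, 2]
t=45: [35, 5, 35, 5, 35, 5]
t=46: [44, 17, 44, 17, 44, 17]
t=47: [23, 40, 23, 40, 23, 40]
t=48: [30, 39, 30, 39, 30, 39]
t=49: [24, 2, 24, 2, 24, 2]
t=50: [38, 42, 38, 42, 38, 42]
t=51: [35, 25, 35, 25, 35, 25]
t=52: [43, 17, 43, 17, 43, 17]
t=53: [23, 37, 23, 37, 23, 37]
t=54: [22, 38, 22, 38, 22, 38]
t=55: [25, 35, 25, 35, 25, 35]
t=56: [17, 43, 17, 43, 17, 43]
t=57: [37, 23, 37, 23, 37, 23]
t=58: [38, 22, 38, 22, 38, 22]
t=59: [35, 25, 35, 25, 35, 25]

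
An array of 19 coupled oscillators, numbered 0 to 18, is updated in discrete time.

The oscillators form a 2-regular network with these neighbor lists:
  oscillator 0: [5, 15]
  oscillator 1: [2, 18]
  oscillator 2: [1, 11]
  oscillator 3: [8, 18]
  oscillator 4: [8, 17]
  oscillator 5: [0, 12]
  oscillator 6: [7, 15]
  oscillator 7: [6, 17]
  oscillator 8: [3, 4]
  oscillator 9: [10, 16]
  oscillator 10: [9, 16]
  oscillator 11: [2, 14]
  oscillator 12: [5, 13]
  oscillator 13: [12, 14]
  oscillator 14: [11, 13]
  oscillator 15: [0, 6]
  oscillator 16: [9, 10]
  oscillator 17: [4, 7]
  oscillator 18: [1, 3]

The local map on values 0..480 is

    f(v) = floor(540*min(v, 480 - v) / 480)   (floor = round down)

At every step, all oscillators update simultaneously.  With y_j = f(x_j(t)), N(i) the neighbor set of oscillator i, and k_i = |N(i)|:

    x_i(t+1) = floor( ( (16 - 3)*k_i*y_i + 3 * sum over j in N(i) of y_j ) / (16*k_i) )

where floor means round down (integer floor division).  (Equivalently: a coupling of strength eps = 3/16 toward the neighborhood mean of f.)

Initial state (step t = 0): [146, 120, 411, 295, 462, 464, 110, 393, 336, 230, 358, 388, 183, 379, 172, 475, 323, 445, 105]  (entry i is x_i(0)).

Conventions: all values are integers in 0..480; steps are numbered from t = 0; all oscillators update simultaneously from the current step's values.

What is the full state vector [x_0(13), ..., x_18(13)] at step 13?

Simulating step by step:
t=0: [146, 120, 411, 295, 462, 464, 110, 393, 336, 230, 358, 388, 183, 379, 172, 475, 323, 445, 105]
t=1: [135, 127, 84, 195, 35, 49, 109, 94, 153, 238, 152, 109, 178, 129, 177, 30, 180, 42, 128]
t=2: [130, 137, 101, 207, 52, 77, 112, 101, 163, 251, 182, 126, 181, 155, 186, 52, 205, 51, 150]
t=3: [132, 151, 119, 221, 69, 102, 118, 108, 175, 249, 211, 144, 189, 180, 199, 72, 230, 62, 172]
t=4: [138, 167, 139, 237, 87, 126, 126, 117, 189, 256, 241, 165, 201, 204, 215, 92, 256, 74, 195]
t=5: [148, 187, 161, 256, 106, 150, 136, 127, 206, 253, 265, 187, 218, 229, 234, 111, 253, 88, 220]
t=6: [162, 210, 186, 249, 127, 175, 149, 139, 222, 253, 243, 212, 238, 256, 257, 130, 253, 104, 244]
t=7: [179, 236, 214, 258, 149, 201, 164, 153, 239, 256, 263, 236, 258, 253, 249, 151, 256, 123, 261]
t=8: [200, 260, 244, 250, 173, 225, 181, 169, 256, 251, 245, 262, 247, 254, 259, 173, 251, 143, 248]
t=9: [224, 250, 261, 257, 196, 251, 200, 188, 247, 257, 262, 247, 260, 254, 248, 197, 257, 166, 259]
t=10: [249, 255, 248, 250, 220, 255, 223, 209, 256, 249, 245, 260, 248, 254, 260, 224, 249, 191, 249]
t=11: [257, 254, 258, 257, 244, 254, 248, 234, 252, 259, 263, 248, 259, 254, 247, 252, 259, 219, 258]
t=12: [250, 253, 250, 250, 262, 253, 260, 261, 256, 247, 244, 259, 249, 254, 261, 255, 247, 249, 249]
t=13: [257, 255, 256, 257, 246, 255, 247, 247, 251, 262, 264, 248, 258, 253, 246, 252, 262, 256, 258]

Answer: [257, 255, 256, 257, 246, 255, 247, 247, 251, 262, 264, 248, 258, 253, 246, 252, 262, 256, 258]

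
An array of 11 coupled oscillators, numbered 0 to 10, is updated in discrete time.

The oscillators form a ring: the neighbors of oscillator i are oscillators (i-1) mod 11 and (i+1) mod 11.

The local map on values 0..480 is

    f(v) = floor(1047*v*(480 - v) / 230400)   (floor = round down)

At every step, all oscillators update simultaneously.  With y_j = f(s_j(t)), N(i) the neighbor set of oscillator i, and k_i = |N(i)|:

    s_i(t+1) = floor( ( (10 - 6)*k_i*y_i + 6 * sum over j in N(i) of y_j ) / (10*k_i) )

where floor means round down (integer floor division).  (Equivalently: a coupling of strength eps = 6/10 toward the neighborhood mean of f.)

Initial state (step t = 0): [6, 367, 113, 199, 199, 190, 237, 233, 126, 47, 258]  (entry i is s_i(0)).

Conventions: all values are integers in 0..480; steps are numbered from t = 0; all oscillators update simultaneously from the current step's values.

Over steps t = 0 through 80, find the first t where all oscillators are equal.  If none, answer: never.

Answer: never
Key observation: The state at step 3 reappears at step 5 — the system is in a cycle of period 2 from step 3 on.  No step 0..5 is synchronized, and the cycle repeats forever, so no step up to 80 (or ever) has all oscillators equal.

Derivation:
t=0: [6, 367, 113, 199, 199, 190, 237, 233, 126, 47, 258]  (not all equal)
t=1: [139, 135, 207, 234, 252, 254, 257, 243, 186, 175, 135]  (not all equal)
t=2: [212, 225, 244, 259, 260, 260, 260, 256, 250, 234, 221]  (not all equal)
t=3: [259, 259, 260, 260, 259, 259, 259, 260, 260, 260, 259]  (not all equal)
t=4: [260, 259, 259, 259, 259, 260, 259, 259, 259, 259, 259]  (not all equal)
t=5: [259, 259, 260, 260, 259, 259, 259, 260, 260, 260, 259]  (not all equal)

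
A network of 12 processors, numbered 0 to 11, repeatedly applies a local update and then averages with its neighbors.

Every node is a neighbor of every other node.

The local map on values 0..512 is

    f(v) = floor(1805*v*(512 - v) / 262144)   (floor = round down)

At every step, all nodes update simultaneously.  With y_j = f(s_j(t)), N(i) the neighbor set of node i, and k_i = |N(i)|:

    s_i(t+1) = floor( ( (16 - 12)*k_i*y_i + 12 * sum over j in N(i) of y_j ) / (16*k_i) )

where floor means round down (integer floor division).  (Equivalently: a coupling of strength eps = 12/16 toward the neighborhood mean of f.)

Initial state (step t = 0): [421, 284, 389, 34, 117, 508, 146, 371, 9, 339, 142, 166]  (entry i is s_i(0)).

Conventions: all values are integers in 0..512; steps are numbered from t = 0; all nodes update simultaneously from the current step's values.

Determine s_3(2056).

Simulating step by step:
t=0: [421, 284, 389, 34, 117, 508, 146, 371, 9, 339, 142, 166]
t=1: [279, 312, 291, 251, 289, 233, 298, 297, 237, 304, 297, 303]
t=2: [442, 439, 441, 443, 441, 442, 440, 440, 442, 440, 440, 440]
t=3: [215, 216, 215, 214, 215, 215, 216, 216, 215, 216, 216, 216]
t=4: [439, 439, 439, 439, 439, 439, 439, 439, 439, 439, 439, 439]
t=5: [220, 220, 220, 220, 220, 220, 220, 220, 220, 220, 220, 220]
t=6: [442, 442, 442, 442, 442, 442, 442, 442, 442, 442, 442, 442]
t=7: [213, 213, 213, 213, 213, 213, 213, 213, 213, 213, 213, 213]
t=8: [438, 438, 438, 438, 438, 438, 438, 438, 438, 438, 438, 438]
t=9: [223, 223, 223, 223, 223, 223, 223, 223, 223, 223, 223, 223]
t=10: [443, 443, 443, 443, 443, 443, 443, 443, 443, 443, 443, 443]
t=11: [210, 210, 210, 210, 210, 210, 210, 210, 210, 210, 210, 210]
t=12: [436, 436, 436, 436, 436, 436, 436, 436, 436, 436, 436, 436]
t=13: [228, 228, 228, 228, 228, 228, 228, 228, 228, 228, 228, 228]
t=14: [445, 445, 445, 445, 445, 445, 445, 445, 445, 445, 445, 445]
t=15: [205, 205, 205, 205, 205, 205, 205, 205, 205, 205, 205, 205]
t=16: [433, 433, 433, 433, 433, 433, 433, 433, 433, 433, 433, 433]
t=17: [235, 235, 235, 235, 235, 235, 235, 235, 235, 235, 235, 235]
t=18: [448, 448, 448, 448, 448, 448, 448, 448, 448, 448, 448, 448]
t=19: [197, 197, 197, 197, 197, 197, 197, 197, 197, 197, 197, 197]
t=20: [427, 427, 427, 427, 427, 427, 427, 427, 427, 427, 427, 427]
t=21: [249, 249, 249, 249, 249, 249, 249, 249, 249, 249, 249, 249]
t=22: [450, 450, 450, 450, 450, 450, 450, 450, 450, 450, 450, 450]
t=23: [192, 192, 192, 192, 192, 192, 192, 192, 192, 192, 192, 192]
t=24: [423, 423, 423, 423, 423, 423, 423, 423, 423, 423, 423, 423]
t=25: [259, 259, 259, 259, 259, 259, 259, 259, 259, 259, 259, 259]
t=26: [451, 451, 451, 451, 451, 451, 451, 451, 451, 451, 451, 451]
t=27: [189, 189, 189, 189, 189, 189, 189, 189, 189, 189, 189, 189]
t=28: [420, 420, 420, 420, 420, 420, 420, 420, 420, 420, 420, 420]
t=29: [266, 266, 266, 266, 266, 266, 266, 266, 266, 266, 266, 266]
t=30: [450, 450, 450, 450, 450, 450, 450, 450, 450, 450, 450, 450]

Answer: s_3(2056) = 423
Key observation: The state at step 22, [450, 450, 450, 450, 450, 450, 450, 450, 450, 450, 450, 450], reappears at step 30: the system is in a cycle of period 8 from step 22 on.  Therefore the state at step 2056 equals the state at step 22 + ((2056 - 22) mod 8) = 24, which is [423, 423, 423, 423, 423, 423, 423, 423, 423, 423, 423, 423].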